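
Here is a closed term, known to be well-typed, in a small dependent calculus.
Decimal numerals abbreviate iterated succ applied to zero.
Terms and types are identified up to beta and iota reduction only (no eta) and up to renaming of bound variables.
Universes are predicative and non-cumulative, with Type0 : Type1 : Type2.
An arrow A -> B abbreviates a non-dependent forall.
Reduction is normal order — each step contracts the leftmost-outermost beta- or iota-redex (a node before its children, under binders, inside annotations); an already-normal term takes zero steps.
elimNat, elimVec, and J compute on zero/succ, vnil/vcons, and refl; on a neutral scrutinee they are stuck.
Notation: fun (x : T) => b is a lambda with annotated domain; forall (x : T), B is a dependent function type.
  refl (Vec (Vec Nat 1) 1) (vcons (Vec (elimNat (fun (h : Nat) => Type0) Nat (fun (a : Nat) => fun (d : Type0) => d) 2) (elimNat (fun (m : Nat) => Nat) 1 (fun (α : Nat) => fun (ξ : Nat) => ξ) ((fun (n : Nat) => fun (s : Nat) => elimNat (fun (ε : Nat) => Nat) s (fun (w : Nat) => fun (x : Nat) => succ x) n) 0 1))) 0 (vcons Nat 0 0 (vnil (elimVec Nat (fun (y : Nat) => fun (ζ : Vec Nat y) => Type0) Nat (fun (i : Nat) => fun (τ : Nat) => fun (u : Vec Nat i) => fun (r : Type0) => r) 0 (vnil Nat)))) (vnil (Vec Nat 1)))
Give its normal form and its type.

resulting normal form:
  refl (Vec (Vec Nat 1) 1) (vcons (Vec Nat 1) 0 (vcons Nat 0 0 (vnil Nat)) (vnil (Vec Nat 1)))
the term's type:
  Eq (Vec (Vec Nat 1) 1) (vcons (Vec Nat 1) 0 (vcons Nat 0 0 (vnil Nat)) (vnil (Vec Nat 1))) (vcons (Vec Nat 1) 0 (vcons Nat 0 0 (vnil Nat)) (vnil (Vec Nat 1)))
observation: 15 normal-order steps separate the term from its normal form.


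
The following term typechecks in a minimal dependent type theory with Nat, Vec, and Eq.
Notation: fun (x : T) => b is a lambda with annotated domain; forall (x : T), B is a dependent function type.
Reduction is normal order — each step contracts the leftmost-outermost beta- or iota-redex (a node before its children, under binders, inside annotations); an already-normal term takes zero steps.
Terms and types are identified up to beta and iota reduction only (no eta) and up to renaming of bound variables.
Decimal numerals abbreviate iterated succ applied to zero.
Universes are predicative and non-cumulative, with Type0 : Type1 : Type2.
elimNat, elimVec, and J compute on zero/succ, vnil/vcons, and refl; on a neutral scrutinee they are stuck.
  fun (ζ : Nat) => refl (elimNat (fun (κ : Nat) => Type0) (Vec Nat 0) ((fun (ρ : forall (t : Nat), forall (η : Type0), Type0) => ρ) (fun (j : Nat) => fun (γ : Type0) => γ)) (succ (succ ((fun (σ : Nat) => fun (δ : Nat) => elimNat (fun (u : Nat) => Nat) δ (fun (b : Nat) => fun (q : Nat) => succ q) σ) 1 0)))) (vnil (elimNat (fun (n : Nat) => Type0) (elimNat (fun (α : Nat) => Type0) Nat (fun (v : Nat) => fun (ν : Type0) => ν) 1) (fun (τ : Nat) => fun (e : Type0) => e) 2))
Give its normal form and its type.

reduced normal form:
  fun (ζ : Nat) => refl (Vec Nat 0) (vnil Nat)
type:
  forall (ζ : Nat), Eq (Vec Nat 0) (vnil Nat) (vnil Nat)
observation: contracting an elimNat iota-redex first, the term normalizes in 30 steps.


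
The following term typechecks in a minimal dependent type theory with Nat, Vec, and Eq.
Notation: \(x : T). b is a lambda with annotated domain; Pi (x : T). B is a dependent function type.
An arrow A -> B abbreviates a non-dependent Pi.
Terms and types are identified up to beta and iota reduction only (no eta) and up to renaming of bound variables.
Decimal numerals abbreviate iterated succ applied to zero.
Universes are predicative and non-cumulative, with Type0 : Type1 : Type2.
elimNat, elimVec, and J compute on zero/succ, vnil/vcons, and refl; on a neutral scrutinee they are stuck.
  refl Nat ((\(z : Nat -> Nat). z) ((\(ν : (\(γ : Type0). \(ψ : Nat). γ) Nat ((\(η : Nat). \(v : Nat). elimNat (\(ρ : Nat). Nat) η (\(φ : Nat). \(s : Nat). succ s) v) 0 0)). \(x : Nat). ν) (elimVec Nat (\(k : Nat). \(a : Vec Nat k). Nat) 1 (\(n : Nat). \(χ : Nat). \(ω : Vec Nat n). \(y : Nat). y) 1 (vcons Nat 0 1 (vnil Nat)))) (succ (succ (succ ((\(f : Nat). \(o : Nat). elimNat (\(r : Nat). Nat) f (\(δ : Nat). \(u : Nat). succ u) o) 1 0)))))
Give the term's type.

inferred type:
  Eq Nat 1 1


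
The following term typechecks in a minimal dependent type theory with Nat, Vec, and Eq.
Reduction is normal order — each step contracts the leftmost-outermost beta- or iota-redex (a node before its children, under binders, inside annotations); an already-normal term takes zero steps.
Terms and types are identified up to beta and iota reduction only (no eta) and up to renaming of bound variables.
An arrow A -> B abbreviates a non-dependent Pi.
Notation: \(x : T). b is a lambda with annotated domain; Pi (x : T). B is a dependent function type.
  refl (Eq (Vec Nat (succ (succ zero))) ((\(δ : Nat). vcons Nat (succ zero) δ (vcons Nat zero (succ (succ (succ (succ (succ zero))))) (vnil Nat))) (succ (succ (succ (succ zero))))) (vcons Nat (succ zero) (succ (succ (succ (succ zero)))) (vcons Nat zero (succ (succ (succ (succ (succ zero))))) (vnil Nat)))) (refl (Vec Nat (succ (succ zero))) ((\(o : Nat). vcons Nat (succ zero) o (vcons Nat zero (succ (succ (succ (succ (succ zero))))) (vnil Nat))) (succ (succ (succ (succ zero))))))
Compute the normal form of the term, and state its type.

resulting normal form:
  refl (Eq (Vec Nat (succ (succ zero))) (vcons Nat (succ zero) (succ (succ (succ (succ zero)))) (vcons Nat zero (succ (succ (succ (succ (succ zero))))) (vnil Nat))) (vcons Nat (succ zero) (succ (succ (succ (succ zero)))) (vcons Nat zero (succ (succ (succ (succ (succ zero))))) (vnil Nat)))) (refl (Vec Nat (succ (succ zero))) (vcons Nat (succ zero) (succ (succ (succ (succ zero)))) (vcons Nat zero (succ (succ (succ (succ (succ zero))))) (vnil Nat))))
inferred type:
  Eq (Eq (Vec Nat (succ (succ zero))) (vcons Nat (succ zero) (succ (succ (succ (succ zero)))) (vcons Nat zero (succ (succ (succ (succ (succ zero))))) (vnil Nat))) (vcons Nat (succ zero) (succ (succ (succ (succ zero)))) (vcons Nat zero (succ (succ (succ (succ (succ zero))))) (vnil Nat)))) (refl (Vec Nat (succ (succ zero))) (vcons Nat (succ zero) (succ (succ (succ (succ zero)))) (vcons Nat zero (succ (succ (succ (succ (succ zero))))) (vnil Nat)))) (refl (Vec Nat (succ (succ zero))) (vcons Nat (succ zero) (succ (succ (succ (succ zero)))) (vcons Nat zero (succ (succ (succ (succ (succ zero))))) (vnil Nat))))
observation: normalization takes exactly 2 steps under the normal-order strategy.


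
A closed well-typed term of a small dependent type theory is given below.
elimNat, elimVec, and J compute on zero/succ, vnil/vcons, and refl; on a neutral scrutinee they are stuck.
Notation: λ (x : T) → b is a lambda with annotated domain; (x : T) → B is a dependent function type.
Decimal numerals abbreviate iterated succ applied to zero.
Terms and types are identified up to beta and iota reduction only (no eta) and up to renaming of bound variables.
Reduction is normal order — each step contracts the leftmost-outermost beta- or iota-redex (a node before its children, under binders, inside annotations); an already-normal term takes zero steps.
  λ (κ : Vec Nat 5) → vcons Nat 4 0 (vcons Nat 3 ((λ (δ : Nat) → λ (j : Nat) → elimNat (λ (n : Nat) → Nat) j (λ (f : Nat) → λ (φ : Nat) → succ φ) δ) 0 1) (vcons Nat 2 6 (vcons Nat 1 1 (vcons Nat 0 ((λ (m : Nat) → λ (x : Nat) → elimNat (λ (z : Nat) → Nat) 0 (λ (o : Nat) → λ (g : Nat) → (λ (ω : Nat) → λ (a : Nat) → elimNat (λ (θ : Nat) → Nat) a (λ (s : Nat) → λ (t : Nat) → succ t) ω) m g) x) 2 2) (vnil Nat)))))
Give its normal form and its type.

normal form:
  λ (κ : Vec Nat 5) → vcons Nat 4 0 (vcons Nat 3 1 (vcons Nat 2 6 (vcons Nat 1 1 (vcons Nat 0 4 (vnil Nat)))))
the term's type:
  (κ : Vec Nat 5) → Vec Nat 5
observation: 30 normal-order steps separate the term from its normal form.


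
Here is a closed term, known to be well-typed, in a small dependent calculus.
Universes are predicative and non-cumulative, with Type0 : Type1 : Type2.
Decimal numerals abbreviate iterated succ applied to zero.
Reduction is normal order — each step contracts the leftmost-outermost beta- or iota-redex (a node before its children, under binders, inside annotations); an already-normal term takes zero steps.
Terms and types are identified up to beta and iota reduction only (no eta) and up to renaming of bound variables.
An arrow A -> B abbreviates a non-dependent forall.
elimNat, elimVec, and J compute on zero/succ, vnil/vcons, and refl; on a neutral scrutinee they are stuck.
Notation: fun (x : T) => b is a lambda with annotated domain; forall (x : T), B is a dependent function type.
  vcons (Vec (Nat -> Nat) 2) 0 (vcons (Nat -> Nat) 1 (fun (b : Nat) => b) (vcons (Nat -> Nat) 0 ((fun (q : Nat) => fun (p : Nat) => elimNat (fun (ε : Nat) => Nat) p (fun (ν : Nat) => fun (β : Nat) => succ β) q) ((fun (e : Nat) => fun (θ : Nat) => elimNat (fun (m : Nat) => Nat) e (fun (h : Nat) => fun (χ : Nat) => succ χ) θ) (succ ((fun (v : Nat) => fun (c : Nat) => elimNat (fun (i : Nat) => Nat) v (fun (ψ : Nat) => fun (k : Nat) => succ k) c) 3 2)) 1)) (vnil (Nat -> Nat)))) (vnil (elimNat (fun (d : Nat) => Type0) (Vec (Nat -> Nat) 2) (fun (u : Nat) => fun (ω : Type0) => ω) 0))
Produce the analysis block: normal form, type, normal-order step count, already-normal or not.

reduced normal form:
  vcons (Vec (Nat -> Nat) 2) 0 (vcons (Nat -> Nat) 1 (fun (b : Nat) => b) (vcons (Nat -> Nat) 0 (fun (q : Nat) => succ (succ (succ (succ (succ (succ (succ q))))))) (vnil (Nat -> Nat)))) (vnil (Vec (Nat -> Nat) 2))
inferred type:
  Vec (Vec (Nat -> Nat) 2) 1
normal-order step count: 39
term was already normal: no
first redex: a beta-redex


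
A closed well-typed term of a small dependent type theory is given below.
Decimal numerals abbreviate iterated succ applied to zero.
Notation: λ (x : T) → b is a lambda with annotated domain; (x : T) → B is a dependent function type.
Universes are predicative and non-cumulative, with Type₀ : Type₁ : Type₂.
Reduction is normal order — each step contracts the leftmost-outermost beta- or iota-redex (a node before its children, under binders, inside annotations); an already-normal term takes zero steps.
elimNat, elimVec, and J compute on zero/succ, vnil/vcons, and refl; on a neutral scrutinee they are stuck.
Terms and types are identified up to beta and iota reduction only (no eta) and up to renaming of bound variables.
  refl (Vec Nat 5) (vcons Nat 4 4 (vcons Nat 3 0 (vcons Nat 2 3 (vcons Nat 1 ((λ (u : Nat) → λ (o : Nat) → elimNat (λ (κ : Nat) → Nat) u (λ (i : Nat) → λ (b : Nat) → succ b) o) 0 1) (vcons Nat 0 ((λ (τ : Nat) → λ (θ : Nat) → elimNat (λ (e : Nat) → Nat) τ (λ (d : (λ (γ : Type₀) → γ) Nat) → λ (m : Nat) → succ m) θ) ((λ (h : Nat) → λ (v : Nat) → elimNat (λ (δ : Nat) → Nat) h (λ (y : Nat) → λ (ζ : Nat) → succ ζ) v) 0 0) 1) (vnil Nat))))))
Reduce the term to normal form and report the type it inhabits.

reduced normal form:
  refl (Vec Nat 5) (vcons Nat 4 4 (vcons Nat 3 0 (vcons Nat 2 3 (vcons Nat 1 1 (vcons Nat 0 1 (vnil Nat))))))
inferred type:
  Eq (Vec Nat 5) (vcons Nat 4 4 (vcons Nat 3 0 (vcons Nat 2 3 (vcons Nat 1 1 (vcons Nat 0 1 (vnil Nat)))))) (vcons Nat 4 4 (vcons Nat 3 0 (vcons Nat 2 3 (vcons Nat 1 1 (vcons Nat 0 1 (vnil Nat))))))


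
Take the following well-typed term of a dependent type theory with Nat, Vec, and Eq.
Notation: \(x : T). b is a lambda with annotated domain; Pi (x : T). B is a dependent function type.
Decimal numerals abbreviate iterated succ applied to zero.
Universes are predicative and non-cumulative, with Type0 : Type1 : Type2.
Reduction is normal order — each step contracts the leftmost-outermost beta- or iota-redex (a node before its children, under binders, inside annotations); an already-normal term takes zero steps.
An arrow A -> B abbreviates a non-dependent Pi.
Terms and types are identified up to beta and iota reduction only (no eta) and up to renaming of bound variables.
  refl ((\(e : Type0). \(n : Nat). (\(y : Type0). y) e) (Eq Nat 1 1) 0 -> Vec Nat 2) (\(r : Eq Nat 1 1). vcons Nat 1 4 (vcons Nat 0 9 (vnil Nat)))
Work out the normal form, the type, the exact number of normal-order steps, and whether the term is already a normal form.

reduced normal form:
  refl (Eq Nat 1 1 -> Vec Nat 2) (\(e : Eq Nat 1 1). vcons Nat 1 4 (vcons Nat 0 9 (vnil Nat)))
the term's type:
  Eq (Eq Nat 1 1 -> Vec Nat 2) (\(e : Eq Nat 1 1). vcons Nat 1 4 (vcons Nat 0 9 (vnil Nat))) (\(n : Eq Nat 1 1). vcons Nat 1 4 (vcons Nat 0 9 (vnil Nat)))
normal-order step count: 3
started in normal form: no
first contracted redex: a beta-redex


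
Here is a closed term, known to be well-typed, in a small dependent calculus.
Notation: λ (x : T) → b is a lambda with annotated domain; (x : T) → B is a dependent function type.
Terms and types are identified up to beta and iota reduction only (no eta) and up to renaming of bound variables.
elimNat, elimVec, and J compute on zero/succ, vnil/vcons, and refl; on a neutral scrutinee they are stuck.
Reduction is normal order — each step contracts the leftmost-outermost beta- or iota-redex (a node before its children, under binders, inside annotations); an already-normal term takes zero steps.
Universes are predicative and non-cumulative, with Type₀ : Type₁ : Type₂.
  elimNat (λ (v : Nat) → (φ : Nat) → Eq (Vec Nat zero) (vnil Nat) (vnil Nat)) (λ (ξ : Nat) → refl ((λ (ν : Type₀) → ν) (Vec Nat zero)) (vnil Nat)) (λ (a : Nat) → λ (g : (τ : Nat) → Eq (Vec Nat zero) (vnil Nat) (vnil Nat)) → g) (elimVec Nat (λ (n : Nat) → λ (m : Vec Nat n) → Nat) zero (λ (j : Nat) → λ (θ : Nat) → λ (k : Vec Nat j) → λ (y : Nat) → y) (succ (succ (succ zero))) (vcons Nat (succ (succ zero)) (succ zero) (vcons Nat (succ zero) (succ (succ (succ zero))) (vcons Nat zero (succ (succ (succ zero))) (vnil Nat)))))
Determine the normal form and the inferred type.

resulting normal form:
  λ (v : Nat) → refl (Vec Nat zero) (vnil Nat)
type:
  (v : Nat) → Eq (Vec Nat zero) (vnil Nat) (vnil Nat)
observation: the term reaches its normal form after 18 normal-order steps.


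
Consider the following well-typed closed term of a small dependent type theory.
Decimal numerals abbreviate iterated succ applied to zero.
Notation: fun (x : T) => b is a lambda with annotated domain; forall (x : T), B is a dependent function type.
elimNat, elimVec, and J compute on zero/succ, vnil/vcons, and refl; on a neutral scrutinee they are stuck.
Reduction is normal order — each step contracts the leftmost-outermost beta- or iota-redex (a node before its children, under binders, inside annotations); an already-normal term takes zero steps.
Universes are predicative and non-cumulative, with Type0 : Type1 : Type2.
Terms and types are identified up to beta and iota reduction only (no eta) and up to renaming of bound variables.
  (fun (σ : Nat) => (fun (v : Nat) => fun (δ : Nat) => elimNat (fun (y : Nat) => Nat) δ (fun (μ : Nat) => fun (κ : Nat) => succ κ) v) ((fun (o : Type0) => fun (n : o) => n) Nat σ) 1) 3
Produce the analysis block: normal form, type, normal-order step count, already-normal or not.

resulting normal form:
  4
inferred type:
  Nat
steps to reach normal form (normal order): 15
term was already normal: no
first contracted redex: a beta-redex


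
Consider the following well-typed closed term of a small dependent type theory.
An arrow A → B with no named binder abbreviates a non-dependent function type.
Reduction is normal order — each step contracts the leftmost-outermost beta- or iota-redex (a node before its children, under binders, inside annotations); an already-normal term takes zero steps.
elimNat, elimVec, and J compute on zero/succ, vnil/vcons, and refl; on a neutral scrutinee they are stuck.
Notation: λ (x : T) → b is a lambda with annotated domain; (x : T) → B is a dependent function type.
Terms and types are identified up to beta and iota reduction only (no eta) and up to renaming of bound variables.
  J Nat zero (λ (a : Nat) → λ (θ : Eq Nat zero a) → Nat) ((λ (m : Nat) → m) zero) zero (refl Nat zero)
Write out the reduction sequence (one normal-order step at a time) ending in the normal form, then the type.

reduction (normal order):
  J Nat zero (λ (a : Nat) → λ (θ : Eq Nat zero a) → Nat) ((λ (m : Nat) → m) zero) zero (refl Nat zero)
  ~> (λ (a : Nat) → a) zero
  ~> zero
type:
  Nat


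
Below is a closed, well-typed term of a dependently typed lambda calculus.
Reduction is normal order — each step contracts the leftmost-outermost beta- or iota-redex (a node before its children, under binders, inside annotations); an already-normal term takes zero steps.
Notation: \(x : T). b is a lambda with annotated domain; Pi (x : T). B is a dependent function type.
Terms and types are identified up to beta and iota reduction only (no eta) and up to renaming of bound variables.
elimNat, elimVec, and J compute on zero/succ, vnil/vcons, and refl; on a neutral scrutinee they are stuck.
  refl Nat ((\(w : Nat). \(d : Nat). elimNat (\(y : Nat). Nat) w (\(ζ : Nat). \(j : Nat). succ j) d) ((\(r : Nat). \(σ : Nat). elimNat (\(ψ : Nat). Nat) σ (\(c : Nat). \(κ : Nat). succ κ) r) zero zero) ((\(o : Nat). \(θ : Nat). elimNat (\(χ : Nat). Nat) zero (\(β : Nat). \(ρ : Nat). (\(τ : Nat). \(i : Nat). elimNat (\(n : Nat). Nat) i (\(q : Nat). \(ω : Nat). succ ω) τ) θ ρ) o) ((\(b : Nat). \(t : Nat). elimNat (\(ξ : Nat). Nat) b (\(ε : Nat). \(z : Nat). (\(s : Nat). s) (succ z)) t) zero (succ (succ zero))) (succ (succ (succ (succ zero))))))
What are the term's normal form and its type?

reduced normal form:
  refl Nat (succ (succ (succ (succ (succ (succ (succ (succ zero))))))))
the term's type:
  Eq Nat (succ (succ (succ (succ (succ (succ (succ (succ zero)))))))) (succ (succ (succ (succ (succ (succ (succ (succ zero))))))))
observation: reduction starts at a beta-redex, and 65 normal-order steps reach the normal form.


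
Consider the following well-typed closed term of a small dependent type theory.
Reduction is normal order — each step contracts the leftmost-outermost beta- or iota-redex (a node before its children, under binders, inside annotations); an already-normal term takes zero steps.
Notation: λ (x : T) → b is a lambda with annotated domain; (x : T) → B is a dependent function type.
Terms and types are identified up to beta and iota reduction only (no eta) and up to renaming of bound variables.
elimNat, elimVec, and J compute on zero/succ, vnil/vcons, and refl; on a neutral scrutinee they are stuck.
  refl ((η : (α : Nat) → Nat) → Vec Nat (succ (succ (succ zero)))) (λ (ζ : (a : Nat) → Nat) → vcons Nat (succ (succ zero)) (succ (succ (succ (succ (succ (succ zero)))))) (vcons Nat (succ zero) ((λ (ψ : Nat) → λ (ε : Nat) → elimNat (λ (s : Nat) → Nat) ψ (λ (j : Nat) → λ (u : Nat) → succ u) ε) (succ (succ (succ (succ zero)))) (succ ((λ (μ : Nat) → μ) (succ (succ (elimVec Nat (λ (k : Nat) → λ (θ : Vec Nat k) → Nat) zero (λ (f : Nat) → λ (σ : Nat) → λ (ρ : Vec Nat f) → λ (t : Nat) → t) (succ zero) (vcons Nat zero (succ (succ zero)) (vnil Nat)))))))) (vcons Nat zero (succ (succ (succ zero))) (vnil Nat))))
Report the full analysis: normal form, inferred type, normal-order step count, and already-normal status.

normal form:
  refl ((η : (α : Nat) → Nat) → Vec Nat (succ (succ (succ zero)))) (λ (ζ : (a : Nat) → Nat) → vcons Nat (succ (succ zero)) (succ (succ (succ (succ (succ (succ zero)))))) (vcons Nat (succ zero) (succ (succ (succ (succ (succ (succ (succ zero))))))) (vcons Nat zero (succ (succ (succ zero))) (vnil Nat))))
type:
  Eq ((η : (α : Nat) → Nat) → Vec Nat (succ (succ (succ zero)))) (λ (ζ : (a : Nat) → Nat) → vcons Nat (succ (succ zero)) (succ (succ (succ (succ (succ (succ zero)))))) (vcons Nat (succ zero) (succ (succ (succ (succ (succ (succ (succ zero))))))) (vcons Nat zero (succ (succ (succ zero))) (vnil Nat)))) (λ (ψ : (ε : Nat) → Nat) → vcons Nat (succ (succ zero)) (succ (succ (succ (succ (succ (succ zero)))))) (vcons Nat (succ zero) (succ (succ (succ (succ (succ (succ (succ zero))))))) (vcons Nat zero (succ (succ (succ zero))) (vnil Nat))))
normal-order step count: 19
already normal: no
first redex: a beta-redex


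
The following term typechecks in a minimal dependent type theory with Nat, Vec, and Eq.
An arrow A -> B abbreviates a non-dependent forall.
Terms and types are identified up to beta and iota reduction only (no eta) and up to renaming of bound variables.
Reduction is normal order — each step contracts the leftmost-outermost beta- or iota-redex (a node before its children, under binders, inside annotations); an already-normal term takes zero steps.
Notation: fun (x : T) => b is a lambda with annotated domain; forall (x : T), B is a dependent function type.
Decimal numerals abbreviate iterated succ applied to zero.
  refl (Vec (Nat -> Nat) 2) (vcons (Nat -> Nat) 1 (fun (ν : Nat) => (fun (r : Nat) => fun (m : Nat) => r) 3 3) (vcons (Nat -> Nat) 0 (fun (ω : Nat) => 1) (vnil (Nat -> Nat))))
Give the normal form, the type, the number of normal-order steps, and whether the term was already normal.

normal form:
  refl (Vec (Nat -> Nat) 2) (vcons (Nat -> Nat) 1 (fun (ν : Nat) => 3) (vcons (Nat -> Nat) 0 (fun (r : Nat) => 1) (vnil (Nat -> Nat))))
inferred type:
  Eq (Vec (Nat -> Nat) 2) (vcons (Nat -> Nat) 1 (fun (ν : Nat) => 3) (vcons (Nat -> Nat) 0 (fun (r : Nat) => 1) (vnil (Nat -> Nat)))) (vcons (Nat -> Nat) 1 (fun (m : Nat) => 3) (vcons (Nat -> Nat) 0 (fun (ω : Nat) => 1) (vnil (Nat -> Nat))))
steps to reach normal form (normal order): 2
term was already normal: no
first redex: a beta-redex


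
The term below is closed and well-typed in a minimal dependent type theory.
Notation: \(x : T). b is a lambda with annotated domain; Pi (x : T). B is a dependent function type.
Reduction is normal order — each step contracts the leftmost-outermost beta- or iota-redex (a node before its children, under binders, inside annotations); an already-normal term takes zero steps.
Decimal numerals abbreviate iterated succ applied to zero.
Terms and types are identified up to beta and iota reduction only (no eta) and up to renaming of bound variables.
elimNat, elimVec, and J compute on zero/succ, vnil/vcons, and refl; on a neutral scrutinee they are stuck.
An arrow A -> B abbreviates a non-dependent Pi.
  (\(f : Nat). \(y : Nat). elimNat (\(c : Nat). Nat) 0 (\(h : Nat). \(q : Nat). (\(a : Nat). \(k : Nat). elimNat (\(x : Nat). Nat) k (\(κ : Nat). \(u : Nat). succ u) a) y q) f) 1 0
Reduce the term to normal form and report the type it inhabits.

normal form:
  0
inferred type:
  Nat


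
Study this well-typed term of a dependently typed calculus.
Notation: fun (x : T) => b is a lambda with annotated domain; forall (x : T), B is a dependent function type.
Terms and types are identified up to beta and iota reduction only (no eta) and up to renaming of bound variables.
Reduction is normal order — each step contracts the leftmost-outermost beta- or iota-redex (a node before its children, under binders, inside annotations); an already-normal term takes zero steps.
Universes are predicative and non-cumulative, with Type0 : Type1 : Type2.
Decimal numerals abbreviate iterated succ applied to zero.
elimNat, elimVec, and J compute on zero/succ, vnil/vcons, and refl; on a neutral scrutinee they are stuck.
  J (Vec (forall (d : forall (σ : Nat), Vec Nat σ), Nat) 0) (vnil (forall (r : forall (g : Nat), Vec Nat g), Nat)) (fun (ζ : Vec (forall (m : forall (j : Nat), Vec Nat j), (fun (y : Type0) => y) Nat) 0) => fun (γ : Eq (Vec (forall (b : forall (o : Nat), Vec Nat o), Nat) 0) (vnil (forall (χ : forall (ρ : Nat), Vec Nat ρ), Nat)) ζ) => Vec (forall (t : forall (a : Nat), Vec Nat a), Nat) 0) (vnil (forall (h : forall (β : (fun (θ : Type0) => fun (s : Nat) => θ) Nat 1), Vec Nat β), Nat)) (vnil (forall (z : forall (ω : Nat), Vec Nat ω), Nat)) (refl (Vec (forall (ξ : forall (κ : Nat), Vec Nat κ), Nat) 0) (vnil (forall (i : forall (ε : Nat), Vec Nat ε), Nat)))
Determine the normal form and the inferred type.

normal form:
  vnil (forall (d : forall (σ : Nat), Vec Nat σ), Nat)
the term's type:
  Vec (forall (d : forall (σ : Nat), Vec Nat σ), Nat) 0
observation: the first redex contracted is a J iota-redex; the normal form is reached in 3 normal-order steps.


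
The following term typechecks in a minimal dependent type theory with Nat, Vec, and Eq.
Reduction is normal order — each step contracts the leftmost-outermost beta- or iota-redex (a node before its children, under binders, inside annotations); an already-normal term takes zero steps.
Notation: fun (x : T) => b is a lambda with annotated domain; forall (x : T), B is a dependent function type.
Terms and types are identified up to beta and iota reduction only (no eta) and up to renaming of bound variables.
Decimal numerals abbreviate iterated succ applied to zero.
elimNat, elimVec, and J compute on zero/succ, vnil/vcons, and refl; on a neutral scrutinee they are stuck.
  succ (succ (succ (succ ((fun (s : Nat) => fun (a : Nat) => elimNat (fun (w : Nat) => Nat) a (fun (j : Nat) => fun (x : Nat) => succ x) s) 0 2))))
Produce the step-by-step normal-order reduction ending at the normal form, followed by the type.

normal-order reduction sequence:
  succ (succ (succ (succ ((fun (s : Nat) => fun (a : Nat) => elimNat (fun (w : Nat) => Nat) a (fun (j : Nat) => fun (x : Nat) => succ x) s) 0 2))))
  ~> succ (succ (succ (succ ((fun (s : Nat) => elimNat (fun (a : Nat) => Nat) s (fun (w : Nat) => fun (j : Nat) => succ j) 0) 2))))
  ~> succ (succ (succ (succ (elimNat (fun (s : Nat) => Nat) 2 (fun (a : Nat) => fun (w : Nat) => succ w) 0))))
  ~> 6
inferred type:
  Nat


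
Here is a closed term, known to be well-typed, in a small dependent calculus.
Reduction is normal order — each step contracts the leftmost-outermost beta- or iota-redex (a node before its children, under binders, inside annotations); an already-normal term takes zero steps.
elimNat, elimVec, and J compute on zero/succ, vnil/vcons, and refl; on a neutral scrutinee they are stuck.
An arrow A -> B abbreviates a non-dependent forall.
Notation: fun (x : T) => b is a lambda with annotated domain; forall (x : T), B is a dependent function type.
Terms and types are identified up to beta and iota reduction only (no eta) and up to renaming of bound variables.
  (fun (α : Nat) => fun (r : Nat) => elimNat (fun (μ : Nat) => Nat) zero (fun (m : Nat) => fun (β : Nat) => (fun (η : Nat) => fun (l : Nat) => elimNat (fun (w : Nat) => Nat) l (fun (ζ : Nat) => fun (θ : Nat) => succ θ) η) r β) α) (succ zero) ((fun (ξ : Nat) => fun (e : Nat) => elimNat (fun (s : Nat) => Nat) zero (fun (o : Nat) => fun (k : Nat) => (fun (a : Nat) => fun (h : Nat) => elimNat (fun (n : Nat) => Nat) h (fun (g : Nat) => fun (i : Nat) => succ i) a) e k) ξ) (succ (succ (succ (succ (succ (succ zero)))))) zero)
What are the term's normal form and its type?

normal form:
  zero
type:
  Nat


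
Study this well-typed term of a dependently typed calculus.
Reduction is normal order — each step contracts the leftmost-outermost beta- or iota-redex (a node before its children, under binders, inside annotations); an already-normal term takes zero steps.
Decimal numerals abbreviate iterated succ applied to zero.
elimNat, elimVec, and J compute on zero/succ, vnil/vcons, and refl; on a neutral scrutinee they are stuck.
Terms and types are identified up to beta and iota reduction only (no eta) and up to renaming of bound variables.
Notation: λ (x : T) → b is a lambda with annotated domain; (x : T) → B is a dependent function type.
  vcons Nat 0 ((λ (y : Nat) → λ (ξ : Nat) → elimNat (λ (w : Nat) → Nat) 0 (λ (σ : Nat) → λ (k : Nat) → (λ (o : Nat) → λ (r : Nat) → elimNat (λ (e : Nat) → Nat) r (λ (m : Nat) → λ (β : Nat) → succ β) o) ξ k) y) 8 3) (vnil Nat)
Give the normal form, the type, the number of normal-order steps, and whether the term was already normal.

resulting normal form:
  vcons Nat 0 24 (vnil Nat)
the term's type:
  Vec Nat 1
reduction steps (normal order): 123
started in normal form: no
first redex: a beta-redex


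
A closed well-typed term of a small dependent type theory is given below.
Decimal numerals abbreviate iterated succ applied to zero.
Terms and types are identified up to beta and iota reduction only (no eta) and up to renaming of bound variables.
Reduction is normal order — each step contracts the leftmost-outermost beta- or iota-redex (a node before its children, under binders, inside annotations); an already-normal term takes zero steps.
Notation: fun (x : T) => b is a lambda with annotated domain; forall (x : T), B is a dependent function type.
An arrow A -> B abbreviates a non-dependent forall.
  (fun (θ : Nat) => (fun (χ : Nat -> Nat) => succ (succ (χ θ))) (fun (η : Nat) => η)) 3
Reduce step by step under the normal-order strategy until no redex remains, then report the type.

reduction (normal order):
  (fun (θ : Nat) => (fun (χ : Nat -> Nat) => succ (succ (χ θ))) (fun (η : Nat) => η)) 3
  ~> (fun (θ : Nat -> Nat) => succ (succ (θ 3))) (fun (χ : Nat) => χ)
  ~> succ (succ ((fun (θ : Nat) => θ) 3))
  ~> 5
inferred type:
  Nat


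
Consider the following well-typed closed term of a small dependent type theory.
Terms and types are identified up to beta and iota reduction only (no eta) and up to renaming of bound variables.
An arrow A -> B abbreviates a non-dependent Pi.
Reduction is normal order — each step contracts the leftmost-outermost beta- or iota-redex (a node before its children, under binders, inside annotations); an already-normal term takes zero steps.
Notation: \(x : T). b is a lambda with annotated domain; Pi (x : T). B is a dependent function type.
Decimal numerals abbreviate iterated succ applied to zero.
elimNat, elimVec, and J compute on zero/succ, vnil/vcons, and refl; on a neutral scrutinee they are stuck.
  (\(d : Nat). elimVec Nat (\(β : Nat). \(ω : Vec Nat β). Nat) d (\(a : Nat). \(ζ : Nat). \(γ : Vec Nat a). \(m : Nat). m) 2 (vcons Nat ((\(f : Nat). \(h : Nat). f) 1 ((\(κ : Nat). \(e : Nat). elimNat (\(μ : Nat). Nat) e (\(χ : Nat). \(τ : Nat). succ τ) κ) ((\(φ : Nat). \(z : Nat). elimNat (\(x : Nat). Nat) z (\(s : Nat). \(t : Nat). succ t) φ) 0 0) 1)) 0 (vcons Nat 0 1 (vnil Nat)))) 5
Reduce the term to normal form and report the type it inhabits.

resulting normal form:
  5
type:
  Nat


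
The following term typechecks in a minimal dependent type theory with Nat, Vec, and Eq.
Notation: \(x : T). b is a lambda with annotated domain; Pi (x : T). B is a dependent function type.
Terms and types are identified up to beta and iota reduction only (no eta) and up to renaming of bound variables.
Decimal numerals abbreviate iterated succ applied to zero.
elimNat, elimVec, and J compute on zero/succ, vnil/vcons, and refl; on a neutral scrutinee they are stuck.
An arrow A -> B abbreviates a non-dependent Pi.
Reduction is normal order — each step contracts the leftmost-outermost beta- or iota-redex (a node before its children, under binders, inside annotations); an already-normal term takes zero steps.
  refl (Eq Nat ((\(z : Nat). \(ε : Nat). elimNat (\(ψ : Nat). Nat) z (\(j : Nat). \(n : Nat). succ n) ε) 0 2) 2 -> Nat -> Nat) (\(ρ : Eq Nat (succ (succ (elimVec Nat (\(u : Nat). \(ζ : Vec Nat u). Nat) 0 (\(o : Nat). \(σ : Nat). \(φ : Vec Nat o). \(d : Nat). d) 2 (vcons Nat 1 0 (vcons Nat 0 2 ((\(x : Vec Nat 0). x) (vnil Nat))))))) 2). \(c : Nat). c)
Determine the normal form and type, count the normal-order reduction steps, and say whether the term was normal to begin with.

normal form:
  refl (Eq Nat 2 2 -> Nat -> Nat) (\(z : Eq Nat 2 2). \(ε : Nat). ε)
inferred type:
  Eq (Eq Nat 2 2 -> Nat -> Nat) (\(z : Eq Nat 2 2). \(ε : Nat). ε) (\(ψ : Eq Nat 2 2). \(j : Nat). j)
steps to reach normal form (normal order): 21
term was already normal: no
first redex: a beta-redex


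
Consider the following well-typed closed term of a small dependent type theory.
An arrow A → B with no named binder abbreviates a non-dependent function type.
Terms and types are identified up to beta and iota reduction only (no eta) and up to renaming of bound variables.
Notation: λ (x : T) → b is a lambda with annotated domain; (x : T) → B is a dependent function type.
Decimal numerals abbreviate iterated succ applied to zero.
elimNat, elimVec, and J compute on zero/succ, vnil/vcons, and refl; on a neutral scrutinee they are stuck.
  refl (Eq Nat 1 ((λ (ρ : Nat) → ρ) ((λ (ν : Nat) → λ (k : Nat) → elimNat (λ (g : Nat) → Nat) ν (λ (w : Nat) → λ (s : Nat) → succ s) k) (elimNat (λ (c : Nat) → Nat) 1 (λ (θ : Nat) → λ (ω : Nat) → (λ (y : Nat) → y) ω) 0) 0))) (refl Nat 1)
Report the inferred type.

type:
  Eq (Eq Nat 1 1) (refl Nat 1) (refl Nat 1)


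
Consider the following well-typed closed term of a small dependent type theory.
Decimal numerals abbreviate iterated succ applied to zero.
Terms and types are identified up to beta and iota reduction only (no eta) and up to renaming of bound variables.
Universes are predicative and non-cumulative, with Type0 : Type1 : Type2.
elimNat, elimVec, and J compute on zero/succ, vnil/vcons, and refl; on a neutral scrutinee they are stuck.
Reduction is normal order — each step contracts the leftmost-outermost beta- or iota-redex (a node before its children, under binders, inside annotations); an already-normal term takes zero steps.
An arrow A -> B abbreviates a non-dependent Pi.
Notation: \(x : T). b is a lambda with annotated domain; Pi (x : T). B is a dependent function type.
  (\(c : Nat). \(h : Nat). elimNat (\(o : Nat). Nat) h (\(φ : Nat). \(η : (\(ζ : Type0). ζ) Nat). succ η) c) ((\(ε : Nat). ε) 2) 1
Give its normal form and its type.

resulting normal form:
  3
inferred type:
  Nat


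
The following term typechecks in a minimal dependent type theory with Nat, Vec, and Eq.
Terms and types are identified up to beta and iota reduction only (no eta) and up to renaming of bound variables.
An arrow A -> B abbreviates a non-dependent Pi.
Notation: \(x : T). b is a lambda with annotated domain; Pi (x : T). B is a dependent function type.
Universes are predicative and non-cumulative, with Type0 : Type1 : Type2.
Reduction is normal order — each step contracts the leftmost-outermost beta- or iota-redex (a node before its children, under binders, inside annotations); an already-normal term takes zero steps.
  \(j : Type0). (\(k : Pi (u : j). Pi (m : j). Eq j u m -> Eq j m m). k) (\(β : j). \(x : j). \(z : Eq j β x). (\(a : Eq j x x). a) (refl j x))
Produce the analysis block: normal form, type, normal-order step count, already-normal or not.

reduced normal form:
  \(j : Type0). \(k : j). \(u : j). \(m : Eq j k u). refl j u
type:
  Pi (j : Type0). Pi (k : j). Pi (u : j). Eq j k u -> Eq j u u
reduction steps (normal order): 2
started in normal form: no
first contracted redex: a beta-redex


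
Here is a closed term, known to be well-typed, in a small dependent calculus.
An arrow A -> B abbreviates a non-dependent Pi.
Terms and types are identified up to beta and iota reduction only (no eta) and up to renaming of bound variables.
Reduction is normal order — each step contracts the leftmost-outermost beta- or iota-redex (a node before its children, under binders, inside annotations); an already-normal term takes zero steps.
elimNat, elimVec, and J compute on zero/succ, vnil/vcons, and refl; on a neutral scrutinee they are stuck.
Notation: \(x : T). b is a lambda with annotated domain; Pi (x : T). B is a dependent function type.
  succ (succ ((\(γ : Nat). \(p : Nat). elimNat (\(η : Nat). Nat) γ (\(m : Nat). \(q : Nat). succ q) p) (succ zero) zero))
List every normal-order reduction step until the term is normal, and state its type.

normal-order reduction sequence:
  succ (succ ((\(γ : Nat). \(p : Nat). elimNat (\(η : Nat). Nat) γ (\(m : Nat). \(q : Nat). succ q) p) (succ zero) zero))
  ~> succ (succ ((\(γ : Nat). elimNat (\(p : Nat). Nat) (succ zero) (\(η : Nat). \(m : Nat). succ m) γ) zero))
  ~> succ (succ (elimNat (\(γ : Nat). Nat) (succ zero) (\(p : Nat). \(η : Nat). succ η) zero))
  ~> succ (succ (succ zero))
type:
  Nat


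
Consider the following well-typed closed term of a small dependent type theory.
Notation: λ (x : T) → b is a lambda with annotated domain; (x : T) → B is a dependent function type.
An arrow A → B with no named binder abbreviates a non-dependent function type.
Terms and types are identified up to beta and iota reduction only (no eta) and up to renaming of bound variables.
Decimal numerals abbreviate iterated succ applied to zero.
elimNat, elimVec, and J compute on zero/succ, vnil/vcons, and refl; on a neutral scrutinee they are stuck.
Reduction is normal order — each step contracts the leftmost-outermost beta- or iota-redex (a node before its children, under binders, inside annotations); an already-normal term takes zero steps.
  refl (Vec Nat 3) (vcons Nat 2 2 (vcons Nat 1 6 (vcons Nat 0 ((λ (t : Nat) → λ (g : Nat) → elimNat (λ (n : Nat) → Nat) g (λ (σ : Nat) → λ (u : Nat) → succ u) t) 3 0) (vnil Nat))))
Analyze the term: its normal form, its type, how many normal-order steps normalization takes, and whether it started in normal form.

resulting normal form:
  refl (Vec Nat 3) (vcons Nat 2 2 (vcons Nat 1 6 (vcons Nat 0 3 (vnil Nat))))
type:
  Eq (Vec Nat 3) (vcons Nat 2 2 (vcons Nat 1 6 (vcons Nat 0 3 (vnil Nat)))) (vcons Nat 2 2 (vcons Nat 1 6 (vcons Nat 0 3 (vnil Nat))))
normal-order step count: 12
already normal: no
first contracted redex: a beta-redex


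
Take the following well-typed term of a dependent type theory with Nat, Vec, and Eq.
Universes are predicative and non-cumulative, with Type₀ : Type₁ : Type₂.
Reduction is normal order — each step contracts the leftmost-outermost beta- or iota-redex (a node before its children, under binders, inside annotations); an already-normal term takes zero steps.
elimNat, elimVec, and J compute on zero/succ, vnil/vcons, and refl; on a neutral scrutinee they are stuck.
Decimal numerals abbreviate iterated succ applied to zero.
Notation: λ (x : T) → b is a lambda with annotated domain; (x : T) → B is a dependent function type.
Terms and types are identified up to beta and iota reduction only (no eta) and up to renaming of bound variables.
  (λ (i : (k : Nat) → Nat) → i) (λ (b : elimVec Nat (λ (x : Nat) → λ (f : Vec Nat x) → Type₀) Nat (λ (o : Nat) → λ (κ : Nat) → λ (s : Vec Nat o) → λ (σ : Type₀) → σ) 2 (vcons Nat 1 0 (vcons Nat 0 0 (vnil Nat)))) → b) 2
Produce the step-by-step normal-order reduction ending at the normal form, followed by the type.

reduction (normal order):
  (λ (i : (k : Nat) → Nat) → i) (λ (b : elimVec Nat (λ (x : Nat) → λ (f : Vec Nat x) → Type₀) Nat (λ (o : Nat) → λ (κ : Nat) → λ (s : Vec Nat o) → λ (σ : Type₀) → σ) 2 (vcons Nat 1 0 (vcons Nat 0 0 (vnil Nat)))) → b) 2
  ~> (λ (i : elimVec Nat (λ (k : Nat) → λ (b : Vec Nat k) → Type₀) Nat (λ (x : Nat) → λ (f : Nat) → λ (o : Vec Nat x) → λ (κ : Type₀) → κ) 2 (vcons Nat 1 0 (vcons Nat 0 0 (vnil Nat)))) → i) 2
  ~> 2
the term's type:
  Nat


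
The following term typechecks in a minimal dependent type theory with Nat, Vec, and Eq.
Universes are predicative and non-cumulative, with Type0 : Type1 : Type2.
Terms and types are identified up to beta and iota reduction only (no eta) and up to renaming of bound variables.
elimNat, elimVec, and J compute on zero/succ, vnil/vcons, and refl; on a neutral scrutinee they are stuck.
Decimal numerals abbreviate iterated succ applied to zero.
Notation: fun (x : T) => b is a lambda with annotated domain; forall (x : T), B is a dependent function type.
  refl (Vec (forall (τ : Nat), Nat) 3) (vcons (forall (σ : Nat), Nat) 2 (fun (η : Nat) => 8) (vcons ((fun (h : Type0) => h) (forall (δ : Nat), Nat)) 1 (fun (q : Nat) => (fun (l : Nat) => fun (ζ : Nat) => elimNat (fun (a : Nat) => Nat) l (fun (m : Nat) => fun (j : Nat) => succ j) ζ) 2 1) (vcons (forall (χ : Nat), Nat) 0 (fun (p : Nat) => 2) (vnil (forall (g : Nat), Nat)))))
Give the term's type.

type:
  Eq (Vec (forall (τ : Nat), Nat) 3) (vcons (forall (σ : Nat), Nat) 2 (fun (η : Nat) => 8) (vcons (forall (h : Nat), Nat) 1 (fun (δ : Nat) => 3) (vcons (forall (q : Nat), Nat) 0 (fun (l : Nat) => 2) (vnil (forall (ζ : Nat), Nat))))) (vcons (forall (a : Nat), Nat) 2 (fun (m : Nat) => 8) (vcons (forall (j : Nat), Nat) 1 (fun (χ : Nat) => 3) (vcons (forall (p : Nat), Nat) 0 (fun (g : Nat) => 2) (vnil (forall (ω : Nat), Nat)))))
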